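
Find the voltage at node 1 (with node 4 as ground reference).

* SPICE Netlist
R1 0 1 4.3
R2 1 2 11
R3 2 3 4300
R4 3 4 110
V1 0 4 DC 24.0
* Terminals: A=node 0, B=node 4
Nodal analysis, taking node 4 as the 0 V reference.
Source V1 fixes V_0 = 24 V.
KCL at each unknown node (sum of currents leaving = 0; resistances in Ω):
  Node 1: (V_1 - 24)/4.3 + (V_1 - V_2)/11 = 0
  Node 2: (V_2 - V_1)/11 + (V_2 - V_3)/4300 = 0
  Node 3: (V_3 - V_2)/4300 + (V_3 - 0)/110 = 0
Collecting terms (coefficients in siemens):
  0.3235·V_1 - 0.09091·V_2 = 5.581
  0.09114·V_2 - 0.09091·V_1 - 0.0002326·V_3 = 0
  0.009323·V_3 - 0.0002326·V_2 = 0
Solving these 3 simultaneous equations (Gaussian elimination) gives:
  V_1 = 23.98 V, V_2 = 23.92 V, V_3 = 0.5966 V
The requested potential is V_1 = 23.98 V.

Final answer: V_1 = 23.98 V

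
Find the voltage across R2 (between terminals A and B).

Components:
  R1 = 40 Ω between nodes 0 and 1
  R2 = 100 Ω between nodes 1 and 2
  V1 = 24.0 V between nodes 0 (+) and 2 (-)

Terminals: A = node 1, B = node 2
R1 and R2 are in series across V1 (node 0 → node 1 → node 2), and the output A–B is taken across R2, so this is a voltage divider.
Series current: I = V1/(R1 + R2) = 24/(40 + 100) = 24/140 = 0.1714 A
V_R2 = I × R2 = V1 × R2/(R1 + R2) = 24 × 100/140 = 17.14 V

Final answer: 17.14 V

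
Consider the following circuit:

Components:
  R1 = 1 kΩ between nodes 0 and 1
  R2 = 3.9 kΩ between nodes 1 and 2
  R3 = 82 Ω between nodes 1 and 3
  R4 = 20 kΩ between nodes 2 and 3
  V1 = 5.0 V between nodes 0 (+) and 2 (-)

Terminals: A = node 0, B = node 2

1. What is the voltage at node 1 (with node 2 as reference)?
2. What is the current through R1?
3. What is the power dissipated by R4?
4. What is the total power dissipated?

Nodal analysis, taking node 2 as the 0 V reference.
Source V1 fixes V_0 = 5 V.
KCL at each unknown node (sum of currents leaving = 0; resistances in Ω):
  Node 1: (V_1 - 5)/1000 + (V_1 - 0)/3900 + (V_1 - V_3)/82 = 0
  Node 3: (V_3 - V_1)/82 + (V_3 - 0)/20000 = 0
Collecting terms (coefficients in siemens):
  0.01345·V_1 - 0.0122·V_3 = 0.005
  0.01225·V_3 - 0.0122·V_1 = 0
Determinant D = (0.01345)(0.01225) - (-0.0122)(-0.0122) = 0.00001599
V_1 = [(0.005)(0.01225) - (-0.0122)(0)]/D = 3.828 V
V_3 = [(0.01345)(0) - (0.005)(-0.0122)]/D = 3.812 V
Part 1:
  Read off the nodal solution: V_1 = 3.828 V
Part 2:
  I_R1 = (V_0 - V_1)/R1 = (5 - 3.828)/1000 = 0.001172 A
  Magnitude: I_R1 = 0.001172 A
Part 3:
  I_R4 = (V_2 - V_3)/R4 = (0 - 3.812)/20000 = -0.0001906 A
  P_R4 = I_R4² × R4 = (-0.0001906)² × 20000 = 0.0007267 W
Part 4:
  Power in each resistor, P = (ΔV)²/R:
    P_R1 = (5 - 3.828)²/1000 = 0.001374 W
    P_R2 = (3.828 - 0)²/3900 = 0.003757 W
    P_R3 = (3.828 - 3.812)²/82 = 0.000002979 W
    P_R4 = (0 - 3.812)²/20000 = 0.0007267 W
  P_total = P_R1 + P_R2 + P_R3 + P_R4 = 0.005861 W

Final answers:
1. V_1 = 3.828 V
2. I_R1 = 0.001172 A
3. P_R4 = 0.0007267 W
4. P_total = 0.005861 W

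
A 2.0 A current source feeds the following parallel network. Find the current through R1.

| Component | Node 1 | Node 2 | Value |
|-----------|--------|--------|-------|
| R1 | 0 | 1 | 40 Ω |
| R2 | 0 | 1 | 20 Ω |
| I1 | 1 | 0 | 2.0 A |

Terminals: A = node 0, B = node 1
All resistors sit directly between nodes 0 and 1, so they are in parallel and share one voltage V; the full source current 2 A splits among them.
1/R_par = 1/40 + 1/20 = 0.075 S  =>  R_par = 13.33 Ω
V = I × R_par = 2 × 13.33 = 26.67 V
I_R1 = V/R1 = 26.67/40 = 0.6667 A

Final answer: 0.6667 A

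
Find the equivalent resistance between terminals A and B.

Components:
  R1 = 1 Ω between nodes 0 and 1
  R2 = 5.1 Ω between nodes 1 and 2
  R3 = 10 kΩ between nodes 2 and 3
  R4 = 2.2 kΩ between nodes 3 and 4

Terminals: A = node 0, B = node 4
Reduce the network between node 0 (A) and node 4 (B) by series/parallel combination:
  Rs1 = R1 + R2 (series, joined only at node 1) = 1 + 5.1 = 6.1 Ω
  Rs2 = R3 + Rs1 (series, joined only at node 2) = 10000 + 6.1 = 10010 Ω
  Rs3 = R4 + Rs2 (series, joined only at node 3) = 2200 + 10010 = 12210 Ω
R_eq = 12.21 kΩ

Final answer: 12.21 kΩ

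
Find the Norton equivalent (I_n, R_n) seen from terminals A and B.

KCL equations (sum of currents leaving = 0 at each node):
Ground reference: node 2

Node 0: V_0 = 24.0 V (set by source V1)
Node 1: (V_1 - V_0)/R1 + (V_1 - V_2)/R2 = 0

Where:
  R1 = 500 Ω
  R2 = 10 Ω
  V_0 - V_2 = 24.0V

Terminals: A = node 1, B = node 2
Find the Thévenin equivalent first; then I_n = V_th/R_th and R_n = R_th.
Step 1 — V_th is the open-circuit voltage V_A - V_B (nothing connected across the terminals).
Nodal analysis, taking node 2 as the 0 V reference.
Source V1 fixes V_0 = 24 V.
KCL at each unknown node (sum of currents leaving = 0; resistances in Ω):
  Node 1: (V_1 - 24)/500 + (V_1 - 0)/10 = 0
Collecting terms: 0.102 × V_1 = 0.048  =>  V_1 = 0.4706 V
V_th = V_1 - V_2 = 0.4706 - 0 = 0.4706 V
Step 2 — R_th: zero the source — replace V1 by a short circuit (node 2 merges into node 0) — and find the resistance seen between A (node 1) and B (node 0).
Reduce the network between node 1 (A) and node 0 (B) by series/parallel combination:
  Rp1 = R1 ‖ R2 (parallel, both between nodes 0 and 1) = 1/(1/500 + 1/10) = 9.804 Ω
R_th = 9.804 Ω
I_n = V_th/R_th = 0.4706/9.804 = 0.048 A, and R_n = R_th = 9.804 Ω

Final answer: I_n = 0.048 A, R_n = 9.804 Ω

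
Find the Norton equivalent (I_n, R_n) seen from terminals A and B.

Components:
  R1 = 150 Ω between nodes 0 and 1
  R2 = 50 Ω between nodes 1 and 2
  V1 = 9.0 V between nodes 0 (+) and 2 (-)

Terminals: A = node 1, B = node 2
Find the Thévenin equivalent first; then I_n = V_th/R_th and R_n = R_th.
Step 1 — V_th is the open-circuit voltage V_A - V_B (nothing connected across the terminals).
Nodal analysis, taking node 2 as the 0 V reference.
Source V1 fixes V_0 = 9 V.
KCL at each unknown node (sum of currents leaving = 0; resistances in Ω):
  Node 1: (V_1 - 9)/150 + (V_1 - 0)/50 = 0
Collecting terms: 0.02667 × V_1 = 0.06  =>  V_1 = 2.25 V
V_th = V_1 - V_2 = 2.25 - 0 = 2.25 V
Step 2 — R_th: zero the source — replace V1 by a short circuit (node 2 merges into node 0) — and find the resistance seen between A (node 1) and B (node 0).
Reduce the network between node 1 (A) and node 0 (B) by series/parallel combination:
  Rp1 = R1 ‖ R2 (parallel, both between nodes 0 and 1) = 1/(1/150 + 1/50) = 37.5 Ω
R_th = 37.5 Ω
I_n = V_th/R_th = 2.25/37.5 = 0.06 A, and R_n = R_th = 37.5 Ω

Final answer: I_n = 0.06 A, R_n = 37.5 Ω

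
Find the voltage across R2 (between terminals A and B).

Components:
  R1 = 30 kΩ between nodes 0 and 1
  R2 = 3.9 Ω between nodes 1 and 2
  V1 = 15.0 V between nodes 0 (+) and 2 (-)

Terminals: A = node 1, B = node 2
R1 and R2 are in series across V1 (node 0 → node 1 → node 2), and the output A–B is taken across R2, so this is a voltage divider.
Series current: I = V1/(R1 + R2) = 15/(30000 + 3.9) = 15/30000 = 0.0004999 A
V_R2 = I × R2 = V1 × R2/(R1 + R2) = 15 × 3.9/30000 = 0.00195 V

Final answer: 0.00195 V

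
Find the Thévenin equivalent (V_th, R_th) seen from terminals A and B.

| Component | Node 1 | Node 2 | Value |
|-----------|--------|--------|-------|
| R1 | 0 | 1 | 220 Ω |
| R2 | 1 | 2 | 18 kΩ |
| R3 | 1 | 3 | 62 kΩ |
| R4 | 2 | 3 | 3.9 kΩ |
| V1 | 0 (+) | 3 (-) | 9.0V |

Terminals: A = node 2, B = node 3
Step 1 — V_th is the open-circuit voltage V_A - V_B (nothing connected across the terminals).
Nodal analysis, taking node 3 as the 0 V reference.
Source V1 fixes V_0 = 9 V.
KCL at each unknown node (sum of currents leaving = 0; resistances in Ω):
  Node 1: (V_1 - 9)/220 + (V_1 - V_2)/18000 + (V_1 - 0)/62000 = 0
  Node 2: (V_2 - V_1)/18000 + (V_2 - 0)/3900 = 0
Collecting terms (coefficients in siemens):
  0.004617·V_1 - 0.00005556·V_2 = 0.04091
  0.000312·V_2 - 0.00005556·V_1 = 0
Determinant D = (0.004617)(0.000312) - (-0.00005556)(-0.00005556) = 0.000001437
V_1 = [(0.04091)(0.000312) - (-0.00005556)(0)]/D = 8.879 V
V_2 = [(0.004617)(0) - (0.04091)(-0.00005556)]/D = 1.581 V
V_th = V_2 - V_3 = 1.581 - 0 = 1.581 V
Step 2 — R_th: zero the source — replace V1 by a short circuit (node 3 merges into node 0) — and find the resistance seen between A (node 2) and B (node 0).
Reduce the network between node 2 (A) and node 0 (B) by series/parallel combination:
  Rp1 = R1 ‖ R3 (parallel, both between nodes 0 and 1) = 1/(1/220 + 1/62000) = 219.2 Ω
  Rs1 = R2 + Rp1 (series, joined only at node 1) = 18000 + 219.2 = 18220 Ω
  Rp2 = R4 ‖ Rs1 (parallel, both between nodes 0 and 2) = 1/(1/3900 + 1/18220) = 3212 Ω
R_th = 3.212 kΩ

Final answer: V_th = 1.581 V, R_th = 3.212 kΩ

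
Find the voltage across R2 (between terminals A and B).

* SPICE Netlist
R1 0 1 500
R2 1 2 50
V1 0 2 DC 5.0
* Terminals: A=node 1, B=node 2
R1 and R2 are in series across V1 (node 0 → node 1 → node 2), and the output A–B is taken across R2, so this is a voltage divider.
Series current: I = V1/(R1 + R2) = 5/(500 + 50) = 5/550 = 0.009091 A
V_R2 = I × R2 = V1 × R2/(R1 + R2) = 5 × 50/550 = 0.4545 V

Final answer: 0.4545 V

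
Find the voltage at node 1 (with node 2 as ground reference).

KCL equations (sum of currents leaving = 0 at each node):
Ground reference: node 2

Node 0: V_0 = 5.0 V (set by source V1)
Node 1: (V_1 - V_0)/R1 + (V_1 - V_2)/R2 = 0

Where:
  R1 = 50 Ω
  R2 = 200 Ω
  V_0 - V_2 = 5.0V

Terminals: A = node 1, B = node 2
Nodal analysis, taking node 2 as the 0 V reference.
Source V1 fixes V_0 = 5 V.
KCL at each unknown node (sum of currents leaving = 0; resistances in Ω):
  Node 1: (V_1 - 5)/50 + (V_1 - 0)/200 = 0
Collecting terms: 0.025 × V_1 = 0.1  =>  V_1 = 4 V
The requested potential is V_1 = 4 V.

Final answer: V_1 = 4 V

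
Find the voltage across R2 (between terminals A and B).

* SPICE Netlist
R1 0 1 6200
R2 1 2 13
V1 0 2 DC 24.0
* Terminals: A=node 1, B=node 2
R1 and R2 are in series across V1 (node 0 → node 1 → node 2), and the output A–B is taken across R2, so this is a voltage divider.
Series current: I = V1/(R1 + R2) = 24/(6200 + 13) = 24/6213 = 0.003863 A
V_R2 = I × R2 = V1 × R2/(R1 + R2) = 24 × 13/6213 = 0.05022 V

Final answer: 0.05022 V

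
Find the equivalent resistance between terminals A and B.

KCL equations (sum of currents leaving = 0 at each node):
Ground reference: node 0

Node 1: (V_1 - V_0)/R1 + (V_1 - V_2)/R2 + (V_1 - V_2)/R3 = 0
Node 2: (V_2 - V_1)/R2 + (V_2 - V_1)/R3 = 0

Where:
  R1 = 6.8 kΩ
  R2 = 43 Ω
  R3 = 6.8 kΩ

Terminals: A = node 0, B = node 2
Reduce the network between node 0 (A) and node 2 (B) by series/parallel combination:
  Rp1 = R2 ‖ R3 (parallel, both between nodes 1 and 2) = 1/(1/43 + 1/6800) = 42.73 Ω
  Rs1 = R1 + Rp1 (series, joined only at node 1) = 6800 + 42.73 = 6843 Ω
R_eq = 6.843 kΩ

Final answer: 6.843 kΩ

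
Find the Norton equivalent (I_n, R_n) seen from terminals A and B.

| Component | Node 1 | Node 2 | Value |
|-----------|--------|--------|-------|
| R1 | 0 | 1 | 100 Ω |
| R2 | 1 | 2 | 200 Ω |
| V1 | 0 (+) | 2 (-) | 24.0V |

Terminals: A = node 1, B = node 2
Find the Thévenin equivalent first; then I_n = V_th/R_th and R_n = R_th.
Step 1 — V_th is the open-circuit voltage V_A - V_B (nothing connected across the terminals).
Nodal analysis, taking node 2 as the 0 V reference.
Source V1 fixes V_0 = 24 V.
KCL at each unknown node (sum of currents leaving = 0; resistances in Ω):
  Node 1: (V_1 - 24)/100 + (V_1 - 0)/200 = 0
Collecting terms: 0.015 × V_1 = 0.24  =>  V_1 = 16 V
V_th = V_1 - V_2 = 16 - 0 = 16 V
Step 2 — R_th: zero the source — replace V1 by a short circuit (node 2 merges into node 0) — and find the resistance seen between A (node 1) and B (node 0).
Reduce the network between node 1 (A) and node 0 (B) by series/parallel combination:
  Rp1 = R1 ‖ R2 (parallel, both between nodes 0 and 1) = 1/(1/100 + 1/200) = 66.67 Ω
R_th = 66.67 Ω
I_n = V_th/R_th = 16/66.67 = 0.24 A, and R_n = R_th = 66.67 Ω

Final answer: I_n = 0.24 A, R_n = 66.67 Ω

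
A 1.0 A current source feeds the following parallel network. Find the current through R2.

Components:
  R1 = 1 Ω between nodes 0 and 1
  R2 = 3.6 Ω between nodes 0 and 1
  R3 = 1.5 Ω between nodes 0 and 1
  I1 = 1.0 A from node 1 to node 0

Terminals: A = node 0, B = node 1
All resistors sit directly between nodes 0 and 1, so they are in parallel and share one voltage V; the full source current 1 A splits among them.
1/R_par = 1/1 + 1/3.6 + 1/1.5 = 1.944 S  =>  R_par = 0.5143 Ω
V = I × R_par = 1 × 0.5143 = 0.5143 V
I_R2 = V/R2 = 0.5143/3.6 = 0.1429 A

Final answer: 0.1429 A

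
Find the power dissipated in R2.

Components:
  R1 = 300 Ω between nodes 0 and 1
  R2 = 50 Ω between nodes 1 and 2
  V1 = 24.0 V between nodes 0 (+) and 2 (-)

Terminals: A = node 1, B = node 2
Nodal analysis, taking node 2 as the 0 V reference.
Source V1 fixes V_0 = 24 V.
KCL at each unknown node (sum of currents leaving = 0; resistances in Ω):
  Node 1: (V_1 - 24)/300 + (V_1 - 0)/50 = 0
Collecting terms: 0.02333 × V_1 = 0.08  =>  V_1 = 3.429 V
I_R2 = (V_1 - V_2)/R2 = (3.429 - 0)/50 = 0.06857 A
P_R2 = I_R2² × R2 = (0.06857)² × 50 = 0.2351 W

Final answer: 0.2351 W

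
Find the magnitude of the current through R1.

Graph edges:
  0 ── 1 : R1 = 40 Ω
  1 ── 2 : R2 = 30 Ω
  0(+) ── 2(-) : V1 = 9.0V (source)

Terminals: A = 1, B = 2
Nodal analysis, taking node 2 as the 0 V reference.
Source V1 fixes V_0 = 9 V.
KCL at each unknown node (sum of currents leaving = 0; resistances in Ω):
  Node 1: (V_1 - 9)/40 + (V_1 - 0)/30 = 0
Collecting terms: 0.05833 × V_1 = 0.225  =>  V_1 = 3.857 V
I_R1 = (V_0 - V_1)/R1 = (9 - 3.857)/40 = 0.1286 A
|I_R1| = 0.1286 A

Final answer: |I_R1| = 0.1286 A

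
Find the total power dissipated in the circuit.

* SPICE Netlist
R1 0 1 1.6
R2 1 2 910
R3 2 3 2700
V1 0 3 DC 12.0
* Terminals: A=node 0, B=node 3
Nodal analysis, taking node 3 as the 0 V reference.
Source V1 fixes V_0 = 12 V.
KCL at each unknown node (sum of currents leaving = 0; resistances in Ω):
  Node 1: (V_1 - 12)/1.6 + (V_1 - V_2)/910 = 0
  Node 2: (V_2 - V_1)/910 + (V_2 - 0)/2700 = 0
Collecting terms (coefficients in siemens):
  0.6261·V_1 - 0.001099·V_2 = 7.5
  0.001469·V_2 - 0.001099·V_1 = 0
Determinant D = (0.6261)(0.001469) - (-0.001099)(-0.001099) = 0.0009187
V_1 = [(7.5)(0.001469) - (-0.001099)(0)]/D = 11.99 V
V_2 = [(0.6261)(0) - (7.5)(-0.001099)]/D = 8.971 V
Power in each resistor, P = (ΔV)²/R:
  P_R1 = (12 - 11.99)²/1.6 = 0.00001766 W
  P_R2 = (11.99 - 8.971)²/910 = 0.01005 W
  P_R3 = (8.971 - 0)²/2700 = 0.02981 W
P_total = P_R1 + P_R2 + P_R3 = 0.03987 W

Final answer: 0.03987 W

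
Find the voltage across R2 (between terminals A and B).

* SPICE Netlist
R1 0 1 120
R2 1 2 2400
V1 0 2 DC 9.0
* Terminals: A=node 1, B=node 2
R1 and R2 are in series across V1 (node 0 → node 1 → node 2), and the output A–B is taken across R2, so this is a voltage divider.
Series current: I = V1/(R1 + R2) = 9/(120 + 2400) = 9/2520 = 0.003571 A
V_R2 = I × R2 = V1 × R2/(R1 + R2) = 9 × 2400/2520 = 8.571 V

Final answer: 8.571 V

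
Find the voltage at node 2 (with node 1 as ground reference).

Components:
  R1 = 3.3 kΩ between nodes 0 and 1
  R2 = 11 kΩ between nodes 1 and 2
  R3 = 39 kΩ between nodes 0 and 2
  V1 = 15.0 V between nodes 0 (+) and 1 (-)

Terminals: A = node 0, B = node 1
Nodal analysis, taking node 1 as the 0 V reference.
Source V1 fixes V_0 = 15 V.
KCL at each unknown node (sum of currents leaving = 0; resistances in Ω):
  Node 2: (V_2 - 0)/11000 + (V_2 - 15)/39000 = 0
Collecting terms: 0.0001166 × V_2 = 0.0003846  =>  V_2 = 3.3 V
The requested potential is V_2 = 3.3 V.

Final answer: V_2 = 3.3 V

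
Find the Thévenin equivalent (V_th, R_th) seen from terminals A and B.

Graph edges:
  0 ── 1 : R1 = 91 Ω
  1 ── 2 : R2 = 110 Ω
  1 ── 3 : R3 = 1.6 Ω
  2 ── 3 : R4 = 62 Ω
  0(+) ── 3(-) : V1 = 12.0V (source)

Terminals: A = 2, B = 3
Step 1 — V_th is the open-circuit voltage V_A - V_B (nothing connected across the terminals).
Nodal analysis, taking node 3 as the 0 V reference.
Source V1 fixes V_0 = 12 V.
KCL at each unknown node (sum of currents leaving = 0; resistances in Ω):
  Node 1: (V_1 - 12)/91 + (V_1 - V_2)/110 + (V_1 - 0)/1.6 = 0
  Node 2: (V_2 - V_1)/110 + (V_2 - 0)/62 = 0
Collecting terms (coefficients in siemens):
  0.6451·V_1 - 0.009091·V_2 = 0.1319
  0.02522·V_2 - 0.009091·V_1 = 0
Determinant D = (0.6451)(0.02522) - (-0.009091)(-0.009091) = 0.01619
V_1 = [(0.1319)(0.02522) - (-0.009091)(0)]/D = 0.2055 V
V_2 = [(0.6451)(0) - (0.1319)(-0.009091)]/D = 0.07406 V
V_th = V_2 - V_3 = 0.07406 - 0 = 0.07406 V
Step 2 — R_th: zero the source — replace V1 by a short circuit (node 3 merges into node 0) — and find the resistance seen between A (node 2) and B (node 0).
Reduce the network between node 2 (A) and node 0 (B) by series/parallel combination:
  Rp1 = R1 ‖ R3 (parallel, both between nodes 0 and 1) = 1/(1/91 + 1/1.6) = 1.572 Ω
  Rs1 = R2 + Rp1 (series, joined only at node 1) = 110 + 1.572 = 111.6 Ω
  Rp2 = R4 ‖ Rs1 (parallel, both between nodes 0 and 2) = 1/(1/62 + 1/111.6) = 39.85 Ω
R_th = 39.85 Ω

Final answer: V_th = 0.07406 V, R_th = 39.85 Ω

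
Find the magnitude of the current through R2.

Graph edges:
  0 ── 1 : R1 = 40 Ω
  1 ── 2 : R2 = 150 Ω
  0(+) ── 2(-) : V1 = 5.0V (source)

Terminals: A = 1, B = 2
Nodal analysis, taking node 2 as the 0 V reference.
Source V1 fixes V_0 = 5 V.
KCL at each unknown node (sum of currents leaving = 0; resistances in Ω):
  Node 1: (V_1 - 5)/40 + (V_1 - 0)/150 = 0
Collecting terms: 0.03167 × V_1 = 0.125  =>  V_1 = 3.947 V
I_R2 = (V_1 - V_2)/R2 = (3.947 - 0)/150 = 0.02632 A
|I_R2| = 0.02632 A

Final answer: |I_R2| = 0.02632 A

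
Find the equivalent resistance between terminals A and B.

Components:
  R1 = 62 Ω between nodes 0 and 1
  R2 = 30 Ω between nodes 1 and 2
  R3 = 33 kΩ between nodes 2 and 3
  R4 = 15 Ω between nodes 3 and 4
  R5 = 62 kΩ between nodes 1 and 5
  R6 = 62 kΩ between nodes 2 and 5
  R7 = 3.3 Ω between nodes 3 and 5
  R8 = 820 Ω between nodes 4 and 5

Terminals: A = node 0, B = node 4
The network is not a plain series/parallel combination. Inject a 1 A test current into terminal A (node 0) and return it from terminal B (node 4); then R_eq = V_A / (1 A).
Nodal analysis, taking node 4 as the 0 V reference.
Current source I_test pushes 1 A into node 0 and draws it out of node 4.
KCL at each unknown node (sum of currents leaving = 0; resistances in Ω):
  Node 0: (V_0 - V_1)/62 - 1 = 0
  Node 1: (V_1 - V_0)/62 + (V_1 - V_2)/30 + (V_1 - V_5)/62000 = 0
  Node 2: (V_2 - V_1)/30 + (V_2 - V_3)/33000 + (V_2 - V_5)/62000 = 0
  Node 3: (V_3 - V_2)/33000 + (V_3 - 0)/15 + (V_3 - V_5)/3.3 = 0
  Node 5: (V_5 - V_1)/62000 + (V_5 - V_2)/62000 + (V_5 - V_3)/3.3 + (V_5 - 0)/820 = 0
Collecting terms (coefficients in siemens):
  0.01613·V_0 - 0.01613·V_1 = 1
  0.04948·V_1 - 0.01613·V_0 - 0.03333·V_2 - 0.00001613·V_5 = 0
  0.03338·V_2 - 0.03333·V_1 - 0.0000303·V_3 - 0.00001613·V_5 = 0
  0.3697·V_3 - 0.0000303·V_2 - 0.303·V_5 = 0
  0.3043·V_5 - 0.00001613·V_1 - 0.00001613·V_2 - 0.303·V_3 = 0
Solving these 5 simultaneous equations (Gaussian elimination) gives:
  V_0 = 16080 V, V_1 = 16020 V, V_2 = 15990 V, V_3 = 14.7 V
  V_5 = 16.34 V
R_eq = V_0 / 1 A = 16080 Ω = 16.08 kΩ

Final answer: 16.08 kΩ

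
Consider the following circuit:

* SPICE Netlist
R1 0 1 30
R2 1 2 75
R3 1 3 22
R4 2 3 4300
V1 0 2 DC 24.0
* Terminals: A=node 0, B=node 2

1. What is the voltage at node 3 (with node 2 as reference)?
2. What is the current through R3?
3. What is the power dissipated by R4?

Nodal analysis, taking node 2 as the 0 V reference.
Source V1 fixes V_0 = 24 V.
KCL at each unknown node (sum of currents leaving = 0; resistances in Ω):
  Node 1: (V_1 - 24)/30 + (V_1 - 0)/75 + (V_1 - V_3)/22 = 0
  Node 3: (V_3 - V_1)/22 + (V_3 - 0)/4300 = 0
Collecting terms (coefficients in siemens):
  0.09212·V_1 - 0.04545·V_3 = 0.8
  0.04569·V_3 - 0.04545·V_1 = 0
Determinant D = (0.09212)(0.04569) - (-0.04545)(-0.04545) = 0.002143
V_1 = [(0.8)(0.04569) - (-0.04545)(0)]/D = 17.06 V
V_3 = [(0.09212)(0) - (0.8)(-0.04545)]/D = 16.97 V
Part 1:
  Read off the nodal solution: V_3 = 16.97 V
Part 2:
  I_R3 = (V_1 - V_3)/R3 = (17.06 - 16.97)/22 = 0.003947 A
  Magnitude: I_R3 = 0.003947 A
Part 3:
  I_R4 = (V_2 - V_3)/R4 = (0 - 16.97)/4300 = -0.003947 A
  P_R4 = I_R4² × R4 = (-0.003947)² × 4300 = 0.06698 W

Final answers:
1. V_3 = 16.97 V
2. I_R3 = 0.003947 A
3. P_R4 = 0.06698 W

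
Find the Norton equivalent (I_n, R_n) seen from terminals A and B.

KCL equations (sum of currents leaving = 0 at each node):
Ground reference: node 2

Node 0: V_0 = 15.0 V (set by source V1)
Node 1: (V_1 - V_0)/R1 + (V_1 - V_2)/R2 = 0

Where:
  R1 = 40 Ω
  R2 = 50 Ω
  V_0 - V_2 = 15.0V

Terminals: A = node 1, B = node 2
Find the Thévenin equivalent first; then I_n = V_th/R_th and R_n = R_th.
Step 1 — V_th is the open-circuit voltage V_A - V_B (nothing connected across the terminals).
Nodal analysis, taking node 2 as the 0 V reference.
Source V1 fixes V_0 = 15 V.
KCL at each unknown node (sum of currents leaving = 0; resistances in Ω):
  Node 1: (V_1 - 15)/40 + (V_1 - 0)/50 = 0
Collecting terms: 0.045 × V_1 = 0.375  =>  V_1 = 8.333 V
V_th = V_1 - V_2 = 8.333 - 0 = 8.333 V
Step 2 — R_th: zero the source — replace V1 by a short circuit (node 2 merges into node 0) — and find the resistance seen between A (node 1) and B (node 0).
Reduce the network between node 1 (A) and node 0 (B) by series/parallel combination:
  Rp1 = R1 ‖ R2 (parallel, both between nodes 0 and 1) = 1/(1/40 + 1/50) = 22.22 Ω
R_th = 22.22 Ω
I_n = V_th/R_th = 8.333/22.22 = 0.375 A, and R_n = R_th = 22.22 Ω

Final answer: I_n = 0.375 A, R_n = 22.22 Ω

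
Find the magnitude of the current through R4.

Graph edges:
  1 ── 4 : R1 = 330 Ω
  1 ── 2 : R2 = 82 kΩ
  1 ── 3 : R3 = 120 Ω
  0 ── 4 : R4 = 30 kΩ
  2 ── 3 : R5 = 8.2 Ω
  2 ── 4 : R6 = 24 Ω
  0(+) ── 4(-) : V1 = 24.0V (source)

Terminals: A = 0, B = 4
Nodal analysis, taking node 4 as the 0 V reference.
Source V1 fixes V_0 = 24 V.
KCL at each unknown node (sum of currents leaving = 0; resistances in Ω):
  Node 1: (V_1 - 0)/330 + (V_1 - V_2)/82000 + (V_1 - V_3)/120 = 0
  Node 2: (V_2 - V_1)/82000 + (V_2 - V_3)/8.2 + (V_2 - 0)/24 = 0
  Node 3: (V_3 - V_1)/120 + (V_3 - V_2)/8.2 = 0
Collecting terms (coefficients in siemens):
  0.01138·V_1 - 0.0000122·V_2 - 0.008333·V_3 = 0
  0.1636·V_2 - 0.0000122·V_1 - 0.122·V_3 = 0
  0.1303·V_3 - 0.008333·V_1 - 0.122·V_2 = 0
Solving these 3 simultaneous equations (Gaussian elimination) gives:
  V_1 = 0 V, V_2 = 0 V, V_3 = 0 V
I_R4 = (V_0 - V_4)/R4 = (24 - 0)/30000 = 0.0008 A
|I_R4| = 0.0008 A

Final answer: |I_R4| = 0.0008 A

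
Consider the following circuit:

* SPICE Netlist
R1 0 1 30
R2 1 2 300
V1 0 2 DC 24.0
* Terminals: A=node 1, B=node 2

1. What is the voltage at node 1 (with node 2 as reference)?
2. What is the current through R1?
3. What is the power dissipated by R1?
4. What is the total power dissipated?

Nodal analysis, taking node 2 as the 0 V reference.
Source V1 fixes V_0 = 24 V.
KCL at each unknown node (sum of currents leaving = 0; resistances in Ω):
  Node 1: (V_1 - 24)/30 + (V_1 - 0)/300 = 0
Collecting terms: 0.03667 × V_1 = 0.8  =>  V_1 = 21.82 V
Part 1:
  Read off the nodal solution: V_1 = 21.82 V
Part 2:
  I_R1 = (V_0 - V_1)/R1 = (24 - 21.82)/30 = 0.07273 A
  Magnitude: I_R1 = 0.07273 A
Part 3:
  I_R1 = (V_0 - V_1)/R1 = (24 - 21.82)/30 = 0.07273 A
  P_R1 = I_R1² × R1 = (0.07273)² × 30 = 0.1587 W
Part 4:
  Power in each resistor, P = (ΔV)²/R:
    P_R1 = (24 - 21.82)²/30 = 0.1587 W
    P_R2 = (21.82 - 0)²/300 = 1.587 W
  P_total = P_R1 + P_R2 = 1.745 W

Final answers:
1. V_1 = 21.82 V
2. I_R1 = 0.07273 A
3. P_R1 = 0.1587 W
4. P_total = 1.745 W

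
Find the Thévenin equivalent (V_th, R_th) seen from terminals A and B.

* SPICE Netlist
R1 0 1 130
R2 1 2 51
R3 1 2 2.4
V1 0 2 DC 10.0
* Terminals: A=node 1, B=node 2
Step 1 — V_th is the open-circuit voltage V_A - V_B (nothing connected across the terminals).
Nodal analysis, taking node 2 as the 0 V reference.
Source V1 fixes V_0 = 10 V.
KCL at each unknown node (sum of currents leaving = 0; resistances in Ω):
  Node 1: (V_1 - 10)/130 + (V_1 - 0)/51 + (V_1 - 0)/2.4 = 0
Collecting terms: 0.444 × V_1 = 0.07692  =>  V_1 = 0.1733 V
V_th = V_1 - V_2 = 0.1733 - 0 = 0.1733 V
Step 2 — R_th: zero the source — replace V1 by a short circuit (node 2 merges into node 0) — and find the resistance seen between A (node 1) and B (node 0).
Reduce the network between node 1 (A) and node 0 (B) by series/parallel combination:
  Rp1 = R1 ‖ R2 ‖ R3 (parallel, all between nodes 0 and 1) = 1/(1/130 + 1/51 + 1/2.4) = 2.252 Ω
R_th = 2.252 Ω

Final answer: V_th = 0.1733 V, R_th = 2.252 Ω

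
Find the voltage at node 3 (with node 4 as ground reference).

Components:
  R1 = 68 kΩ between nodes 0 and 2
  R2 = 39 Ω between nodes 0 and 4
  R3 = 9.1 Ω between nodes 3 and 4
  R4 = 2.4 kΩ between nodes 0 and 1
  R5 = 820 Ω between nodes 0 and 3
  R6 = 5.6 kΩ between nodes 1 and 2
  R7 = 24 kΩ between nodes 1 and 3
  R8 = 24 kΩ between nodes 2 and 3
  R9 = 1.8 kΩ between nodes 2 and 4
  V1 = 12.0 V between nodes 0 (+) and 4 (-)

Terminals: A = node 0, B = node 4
Nodal analysis, taking node 4 as the 0 V reference.
Source V1 fixes V_0 = 12 V.
KCL at each unknown node (sum of currents leaving = 0; resistances in Ω):
  Node 1: (V_1 - 12)/2400 + (V_1 - V_2)/5600 + (V_1 - V_3)/24000 = 0
  Node 2: (V_2 - 12)/68000 + (V_2 - V_1)/5600 + (V_2 - V_3)/24000 + (V_2 - 0)/1800 = 0
  Node 3: (V_3 - 0)/9.1 + (V_3 - 12)/820 + (V_3 - V_1)/24000 + (V_3 - V_2)/24000 = 0
Collecting terms (coefficients in siemens):
  0.0006369·V_1 - 0.0001786·V_2 - 0.00004167·V_3 = 0.005
  0.0007905·V_2 - 0.0001786·V_1 - 0.00004167·V_3 = 0.0001765
  0.1112·V_3 - 0.00004167·V_1 - 0.00004167·V_2 = 0.01463
Solving these 3 simultaneous equations (Gaussian elimination) gives:
  V_1 = 8.46 V, V_2 = 2.141 V, V_3 = 0.1356 V
The requested potential is V_3 = 0.1356 V.

Final answer: V_3 = 0.1356 V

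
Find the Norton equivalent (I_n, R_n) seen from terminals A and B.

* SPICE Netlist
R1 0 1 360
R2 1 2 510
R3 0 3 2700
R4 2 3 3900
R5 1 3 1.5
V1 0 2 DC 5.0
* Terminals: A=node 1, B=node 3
Find the Thévenin equivalent first; then I_n = V_th/R_th and R_n = R_th.
Step 1 — V_th is the open-circuit voltage V_A - V_B (nothing connected across the terminals).
Nodal analysis, taking node 2 as the 0 V reference.
Source V1 fixes V_0 = 5 V.
KCL at each unknown node (sum of currents leaving = 0; resistances in Ω):
  Node 1: (V_1 - 5)/360 + (V_1 - 0)/510 + (V_1 - V_3)/1.5 = 0
  Node 3: (V_3 - 5)/2700 + (V_3 - 0)/3900 + (V_3 - V_1)/1.5 = 0
Collecting terms (coefficients in siemens):
  0.6714·V_1 - 0.6667·V_3 = 0.01389
  0.6673·V_3 - 0.6667·V_1 = 0.001852
Determinant D = (0.6714)(0.6673) - (-0.6667)(-0.6667) = 0.00358
V_1 = [(0.01389)(0.6673) - (-0.6667)(0.001852)]/D = 2.934 V
V_3 = [(0.6714)(0.001852) - (0.01389)(-0.6667)]/D = 2.934 V
V_th = V_1 - V_3 = 2.934 - 2.934 = -0.00001951 V
Step 2 — R_th: zero the source — replace V1 by a short circuit (node 2 merges into node 0) — and find the resistance seen between A (node 1) and B (node 3).
Reduce the network between node 1 (A) and node 3 (B) by series/parallel combination:
  Rp1 = R1 ‖ R2 (parallel, both between nodes 0 and 1) = 1/(1/360 + 1/510) = 211 Ω
  Rp2 = R3 ‖ R4 (parallel, both between nodes 0 and 3) = 1/(1/2700 + 1/3900) = 1595 Ω
  Rs1 = Rp1 + Rp2 (series, joined only at node 0) = 211 + 1595 = 1806 Ω
  Rp3 = R5 ‖ Rs1 (parallel, both between nodes 1 and 3) = 1/(1/1.5 + 1/1806) = 1.499 Ω
R_th = 1.499 Ω
I_n = V_th/R_th = -0.00001951/1.499 = -0.00001301 A, and R_n = R_th = 1.499 Ω

Final answer: I_n = -1.301e-05 A, R_n = 1.499 Ω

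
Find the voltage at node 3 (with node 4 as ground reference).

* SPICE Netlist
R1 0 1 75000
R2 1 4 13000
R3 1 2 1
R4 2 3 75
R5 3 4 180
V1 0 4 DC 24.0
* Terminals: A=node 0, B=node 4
Nodal analysis, taking node 4 as the 0 V reference.
Source V1 fixes V_0 = 24 V.
KCL at each unknown node (sum of currents leaving = 0; resistances in Ω):
  Node 1: (V_1 - 24)/75000 + (V_1 - 0)/13000 + (V_1 - V_2)/1 = 0
  Node 2: (V_2 - V_1)/1 + (V_2 - V_3)/75 = 0
  Node 3: (V_3 - V_2)/75 + (V_3 - 0)/180 = 0
Collecting terms (coefficients in siemens):
  1·V_1 - 1·V_2 = 0.00032
  1.013·V_2 - 1·V_1 - 0.01333·V_3 = 0
  0.01889·V_3 - 0.01333·V_2 = 0
Solving these 3 simultaneous equations (Gaussian elimination) gives:
  V_1 = 0.08007 V, V_2 = 0.07976 V, V_3 = 0.0563 V
The requested potential is V_3 = 0.0563 V.

Final answer: V_3 = 0.0563 V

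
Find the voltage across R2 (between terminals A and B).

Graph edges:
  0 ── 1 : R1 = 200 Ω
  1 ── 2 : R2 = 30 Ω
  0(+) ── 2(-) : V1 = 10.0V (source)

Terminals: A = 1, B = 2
R1 and R2 are in series across V1 (node 0 → node 1 → node 2), and the output A–B is taken across R2, so this is a voltage divider.
Series current: I = V1/(R1 + R2) = 10/(200 + 30) = 10/230 = 0.04348 A
V_R2 = I × R2 = V1 × R2/(R1 + R2) = 10 × 30/230 = 1.304 V

Final answer: 1.304 V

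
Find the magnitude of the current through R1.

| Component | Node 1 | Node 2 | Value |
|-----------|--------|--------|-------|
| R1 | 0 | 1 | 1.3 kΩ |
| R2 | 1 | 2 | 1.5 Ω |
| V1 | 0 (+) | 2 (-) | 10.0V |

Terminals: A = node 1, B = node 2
Nodal analysis, taking node 2 as the 0 V reference.
Source V1 fixes V_0 = 10 V.
KCL at each unknown node (sum of currents leaving = 0; resistances in Ω):
  Node 1: (V_1 - 10)/1300 + (V_1 - 0)/1.5 = 0
Collecting terms: 0.6674 × V_1 = 0.007692  =>  V_1 = 0.01153 V
I_R1 = (V_0 - V_1)/R1 = (10 - 0.01153)/1300 = 0.007683 A
|I_R1| = 0.007683 A

Final answer: |I_R1| = 0.007683 A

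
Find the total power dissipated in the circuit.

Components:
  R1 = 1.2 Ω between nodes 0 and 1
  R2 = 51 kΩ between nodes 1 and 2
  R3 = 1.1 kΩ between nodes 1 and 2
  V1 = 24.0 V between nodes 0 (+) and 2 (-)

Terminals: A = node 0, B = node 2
Nodal analysis, taking node 2 as the 0 V reference.
Source V1 fixes V_0 = 24 V.
KCL at each unknown node (sum of currents leaving = 0; resistances in Ω):
  Node 1: (V_1 - 24)/1.2 + (V_1 - 0)/51000 + (V_1 - 0)/1100 = 0
Collecting terms: 0.8343 × V_1 = 20  =>  V_1 = 23.97 V
Power in each resistor, P = (ΔV)²/R:
  P_R1 = (24 - 23.97)²/1.2 = 0.0005948 W
  P_R2 = (23.97 - 0)²/51000 = 0.01127 W
  P_R3 = (23.97 - 0)²/1100 = 0.5225 W
P_total = P_R1 + P_R2 + P_R3 = 0.5343 W

Final answer: 0.5343 W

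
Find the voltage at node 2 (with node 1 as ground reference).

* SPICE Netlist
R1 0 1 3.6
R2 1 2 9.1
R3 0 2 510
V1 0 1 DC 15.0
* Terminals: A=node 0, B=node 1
Nodal analysis, taking node 1 as the 0 V reference.
Source V1 fixes V_0 = 15 V.
KCL at each unknown node (sum of currents leaving = 0; resistances in Ω):
  Node 2: (V_2 - 0)/9.1 + (V_2 - 15)/510 = 0
Collecting terms: 0.1119 × V_2 = 0.02941  =>  V_2 = 0.263 V
The requested potential is V_2 = 0.263 V.

Final answer: V_2 = 0.263 V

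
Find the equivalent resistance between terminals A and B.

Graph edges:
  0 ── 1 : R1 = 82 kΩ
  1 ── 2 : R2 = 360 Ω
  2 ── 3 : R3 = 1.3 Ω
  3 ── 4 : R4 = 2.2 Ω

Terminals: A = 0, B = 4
Reduce the network between node 0 (A) and node 4 (B) by series/parallel combination:
  Rs1 = R1 + R2 (series, joined only at node 1) = 82000 + 360 = 82360 Ω
  Rs2 = R3 + Rs1 (series, joined only at node 2) = 1.3 + 82360 = 82360 Ω
  Rs3 = R4 + Rs2 (series, joined only at node 3) = 2.2 + 82360 = 82360 Ω
R_eq = 82.36 kΩ

Final answer: 82.36 kΩ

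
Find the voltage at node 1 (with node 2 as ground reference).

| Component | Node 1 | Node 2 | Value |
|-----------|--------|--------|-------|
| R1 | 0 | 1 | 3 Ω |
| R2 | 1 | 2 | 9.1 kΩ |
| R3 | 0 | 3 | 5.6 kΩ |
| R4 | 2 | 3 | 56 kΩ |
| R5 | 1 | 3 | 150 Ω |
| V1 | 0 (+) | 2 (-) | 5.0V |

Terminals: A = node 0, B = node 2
Nodal analysis, taking node 2 as the 0 V reference.
Source V1 fixes V_0 = 5 V.
KCL at each unknown node (sum of currents leaving = 0; resistances in Ω):
  Node 1: (V_1 - 5)/3 + (V_1 - 0)/9100 + (V_1 - V_3)/150 = 0
  Node 3: (V_3 - 5)/5600 + (V_3 - 0)/56000 + (V_3 - V_1)/150 = 0
Collecting terms (coefficients in siemens):
  0.3401·V_1 - 0.006667·V_3 = 1.667
  0.006863·V_3 - 0.006667·V_1 = 0.0008929
Determinant D = (0.3401)(0.006863) - (-0.006667)(-0.006667) = 0.00229
V_1 = [(1.667)(0.006863) - (-0.006667)(0.0008929)]/D = 4.998 V
V_3 = [(0.3401)(0.0008929) - (1.667)(-0.006667)]/D = 4.985 V
The requested potential is V_1 = 4.998 V.

Final answer: V_1 = 4.998 V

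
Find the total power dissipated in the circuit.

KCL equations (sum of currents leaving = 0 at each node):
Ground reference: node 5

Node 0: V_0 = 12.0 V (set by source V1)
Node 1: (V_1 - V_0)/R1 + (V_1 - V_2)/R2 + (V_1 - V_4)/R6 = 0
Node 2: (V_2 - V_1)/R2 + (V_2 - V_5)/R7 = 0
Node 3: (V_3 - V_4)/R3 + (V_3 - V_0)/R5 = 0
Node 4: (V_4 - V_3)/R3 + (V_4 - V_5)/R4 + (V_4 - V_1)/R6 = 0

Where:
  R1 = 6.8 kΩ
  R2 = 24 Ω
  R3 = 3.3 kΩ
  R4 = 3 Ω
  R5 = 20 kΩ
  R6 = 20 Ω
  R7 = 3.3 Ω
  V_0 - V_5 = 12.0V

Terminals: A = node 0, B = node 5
Nodal analysis, taking node 5 as the 0 V reference.
Source V1 fixes V_0 = 12 V.
KCL at each unknown node (sum of currents leaving = 0; resistances in Ω):
  Node 1: (V_1 - 12)/6800 + (V_1 - V_2)/24 + (V_1 - V_4)/20 = 0
  Node 2: (V_2 - V_1)/24 + (V_2 - 0)/3.3 = 0
  Node 3: (V_3 - V_4)/3300 + (V_3 - 12)/20000 = 0
  Node 4: (V_4 - V_3)/3300 + (V_4 - 0)/3 + (V_4 - V_1)/20 = 0
Collecting terms (coefficients in siemens):
  0.09181·V_1 - 0.04167·V_2 - 0.05·V_4 = 0.001765
  0.3447·V_2 - 0.04167·V_1 = 0
  0.000353·V_3 - 0.000303·V_4 = 0.0006
  0.3836·V_4 - 0.05·V_1 - 0.000303·V_3 = 0
Solving these 4 simultaneous equations (Gaussian elimination) gives:
  V_1 = 0.02283 V, V_2 = 0.002759 V, V_3 = 1.703 V, V_4 = 0.00432 V
Power in each resistor, P = (ΔV)²/R:
  P_R1 = (12 - 0.02283)²/6800 = 0.0211 W
  P_R2 = (0.02283 - 0.002759)²/24 = 0.00001678 W
  P_R3 = (1.703 - 0.00432)²/3300 = 0.0008747 W
  P_R4 = (0.00432 - 0)²/3 = 0.000006222 W
  P_R5 = (12 - 1.703)²/20000 = 0.005301 W
  P_R6 = (0.02283 - 0.00432)²/20 = 0.00001712 W
  P_R7 = (0.002759 - 0)²/3.3 = 0.000002307 W
P_total = P_R1 + P_R2 + P_R3 + P_R4 + P_R5 + P_R6 + P_R7 = 0.02731 W

Final answer: 0.02731 W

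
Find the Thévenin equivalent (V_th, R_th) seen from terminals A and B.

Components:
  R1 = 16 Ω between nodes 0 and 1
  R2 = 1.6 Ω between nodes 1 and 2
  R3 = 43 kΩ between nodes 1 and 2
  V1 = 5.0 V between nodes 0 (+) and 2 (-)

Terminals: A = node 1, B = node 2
Step 1 — V_th is the open-circuit voltage V_A - V_B (nothing connected across the terminals).
Nodal analysis, taking node 2 as the 0 V reference.
Source V1 fixes V_0 = 5 V.
KCL at each unknown node (sum of currents leaving = 0; resistances in Ω):
  Node 1: (V_1 - 5)/16 + (V_1 - 0)/1.6 + (V_1 - 0)/43000 = 0
Collecting terms: 0.6875 × V_1 = 0.3125  =>  V_1 = 0.4545 V
V_th = V_1 - V_2 = 0.4545 - 0 = 0.4545 V
Step 2 — R_th: zero the source — replace V1 by a short circuit (node 2 merges into node 0) — and find the resistance seen between A (node 1) and B (node 0).
Reduce the network between node 1 (A) and node 0 (B) by series/parallel combination:
  Rp1 = R1 ‖ R2 ‖ R3 (parallel, all between nodes 0 and 1) = 1/(1/16 + 1/1.6 + 1/43000) = 1.454 Ω
R_th = 1.454 Ω

Final answer: V_th = 0.4545 V, R_th = 1.454 Ω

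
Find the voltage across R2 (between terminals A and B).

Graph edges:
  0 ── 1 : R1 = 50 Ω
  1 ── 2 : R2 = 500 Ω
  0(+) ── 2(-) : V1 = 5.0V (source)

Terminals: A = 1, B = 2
R1 and R2 are in series across V1 (node 0 → node 1 → node 2), and the output A–B is taken across R2, so this is a voltage divider.
Series current: I = V1/(R1 + R2) = 5/(50 + 500) = 5/550 = 0.009091 A
V_R2 = I × R2 = V1 × R2/(R1 + R2) = 5 × 500/550 = 4.545 V

Final answer: 4.545 V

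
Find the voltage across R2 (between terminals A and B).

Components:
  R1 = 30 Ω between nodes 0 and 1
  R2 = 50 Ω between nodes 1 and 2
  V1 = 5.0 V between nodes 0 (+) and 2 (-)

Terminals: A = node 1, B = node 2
R1 and R2 are in series across V1 (node 0 → node 1 → node 2), and the output A–B is taken across R2, so this is a voltage divider.
Series current: I = V1/(R1 + R2) = 5/(30 + 50) = 5/80 = 0.0625 A
V_R2 = I × R2 = V1 × R2/(R1 + R2) = 5 × 50/80 = 3.125 V

Final answer: 3.125 V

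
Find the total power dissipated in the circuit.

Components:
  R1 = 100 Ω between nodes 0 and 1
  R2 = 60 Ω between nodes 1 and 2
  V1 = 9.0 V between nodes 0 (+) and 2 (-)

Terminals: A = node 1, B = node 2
Nodal analysis, taking node 2 as the 0 V reference.
Source V1 fixes V_0 = 9 V.
KCL at each unknown node (sum of currents leaving = 0; resistances in Ω):
  Node 1: (V_1 - 9)/100 + (V_1 - 0)/60 = 0
Collecting terms: 0.02667 × V_1 = 0.09  =>  V_1 = 3.375 V
Power in each resistor, P = (ΔV)²/R:
  P_R1 = (9 - 3.375)²/100 = 0.3164 W
  P_R2 = (3.375 - 0)²/60 = 0.1898 W
P_total = P_R1 + P_R2 = 0.5062 W

Final answer: 0.5062 W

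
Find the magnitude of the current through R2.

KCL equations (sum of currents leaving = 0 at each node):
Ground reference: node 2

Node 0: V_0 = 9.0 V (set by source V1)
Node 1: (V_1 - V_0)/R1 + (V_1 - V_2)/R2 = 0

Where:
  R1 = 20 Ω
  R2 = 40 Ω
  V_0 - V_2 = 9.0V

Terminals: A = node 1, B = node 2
Nodal analysis, taking node 2 as the 0 V reference.
Source V1 fixes V_0 = 9 V.
KCL at each unknown node (sum of currents leaving = 0; resistances in Ω):
  Node 1: (V_1 - 9)/20 + (V_1 - 0)/40 = 0
Collecting terms: 0.075 × V_1 = 0.45  =>  V_1 = 6 V
I_R2 = (V_1 - V_2)/R2 = (6 - 0)/40 = 0.15 A
|I_R2| = 0.15 A

Final answer: |I_R2| = 0.15 A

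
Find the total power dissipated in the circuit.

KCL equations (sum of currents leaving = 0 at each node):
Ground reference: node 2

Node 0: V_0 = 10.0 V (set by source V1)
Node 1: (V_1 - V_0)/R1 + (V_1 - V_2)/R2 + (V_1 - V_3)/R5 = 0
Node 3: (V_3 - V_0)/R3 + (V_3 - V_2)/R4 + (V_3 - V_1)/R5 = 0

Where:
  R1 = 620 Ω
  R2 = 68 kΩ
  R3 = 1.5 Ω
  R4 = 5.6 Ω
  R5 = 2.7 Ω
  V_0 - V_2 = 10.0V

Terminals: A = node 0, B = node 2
Nodal analysis, taking node 2 as the 0 V reference.
Source V1 fixes V_0 = 10 V.
KCL at each unknown node (sum of currents leaving = 0; resistances in Ω):
  Node 1: (V_1 - 10)/620 + (V_1 - 0)/68000 + (V_1 - V_3)/2.7 = 0
  Node 3: (V_3 - 10)/1.5 + (V_3 - 0)/5.6 + (V_3 - V_1)/2.7 = 0
Collecting terms (coefficients in siemens):
  0.372·V_1 - 0.3704·V_3 = 0.01613
  1.216·V_3 - 0.3704·V_1 = 6.667
Determinant D = (0.372)(1.216) - (-0.3704)(-0.3704) = 0.315
V_1 = [(0.01613)(1.216) - (-0.3704)(6.667)]/D = 7.9 V
V_3 = [(0.372)(6.667) - (0.01613)(-0.3704)]/D = 7.891 V
Power in each resistor, P = (ΔV)²/R:
  P_R1 = (10 - 7.9)²/620 = 0.007113 W
  P_R2 = (7.9 - 0)²/68000 = 0.0009178 W
  P_R3 = (10 - 7.891)²/1.5 = 2.965 W
  P_R4 = (0 - 7.891)²/5.6 = 11.12 W
  P_R5 = (7.9 - 7.891)²/2.7 = 0.00002889 W
P_total = P_R1 + P_R2 + P_R3 + P_R4 + P_R5 = 14.09 W

Final answer: 14.09 W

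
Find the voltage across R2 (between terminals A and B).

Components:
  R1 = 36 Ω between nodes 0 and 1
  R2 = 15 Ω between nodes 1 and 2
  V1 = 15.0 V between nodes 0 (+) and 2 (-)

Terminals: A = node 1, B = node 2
R1 and R2 are in series across V1 (node 0 → node 1 → node 2), and the output A–B is taken across R2, so this is a voltage divider.
Series current: I = V1/(R1 + R2) = 15/(36 + 15) = 15/51 = 0.2941 A
V_R2 = I × R2 = V1 × R2/(R1 + R2) = 15 × 15/51 = 4.412 V

Final answer: 4.412 V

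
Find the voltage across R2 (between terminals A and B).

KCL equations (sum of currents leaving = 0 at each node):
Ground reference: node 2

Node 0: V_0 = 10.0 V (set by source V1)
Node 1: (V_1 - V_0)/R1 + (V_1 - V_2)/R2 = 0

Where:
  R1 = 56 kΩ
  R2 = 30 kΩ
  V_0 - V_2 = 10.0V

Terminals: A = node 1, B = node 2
R1 and R2 are in series across V1 (node 0 → node 1 → node 2), and the output A–B is taken across R2, so this is a voltage divider.
Series current: I = V1/(R1 + R2) = 10/(56000 + 30000) = 10/86000 = 0.0001163 A
V_R2 = I × R2 = V1 × R2/(R1 + R2) = 10 × 30000/86000 = 3.488 V

Final answer: 3.488 V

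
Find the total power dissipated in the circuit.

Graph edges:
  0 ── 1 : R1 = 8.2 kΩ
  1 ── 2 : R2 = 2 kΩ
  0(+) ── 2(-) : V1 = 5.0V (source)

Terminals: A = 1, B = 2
Nodal analysis, taking node 2 as the 0 V reference.
Source V1 fixes V_0 = 5 V.
KCL at each unknown node (sum of currents leaving = 0; resistances in Ω):
  Node 1: (V_1 - 5)/8200 + (V_1 - 0)/2000 = 0
Collecting terms: 0.000622 × V_1 = 0.0006098  =>  V_1 = 0.9804 V
Power in each resistor, P = (ΔV)²/R:
  P_R1 = (5 - 0.9804)²/8200 = 0.00197 W
  P_R2 = (0.9804 - 0)²/2000 = 0.0004806 W
P_total = P_R1 + P_R2 = 0.002451 W

Final answer: 0.002451 W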